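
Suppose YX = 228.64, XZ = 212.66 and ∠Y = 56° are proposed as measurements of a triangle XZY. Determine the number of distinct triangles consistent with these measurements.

YX·sin Y = 228.64·sin(56°) ≈ 189.6.
Since YX sin Y < XZ < YX (189.6 < 212.66 < 228.64), two triangles exist.

2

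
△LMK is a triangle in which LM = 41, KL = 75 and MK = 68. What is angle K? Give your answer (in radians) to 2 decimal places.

0.57

By the law of cosines, cos K = (MK² + KL² − LM²) / (2·MK·KL) ≈ 0.84000, so ∠K ≈ 0.574 rad.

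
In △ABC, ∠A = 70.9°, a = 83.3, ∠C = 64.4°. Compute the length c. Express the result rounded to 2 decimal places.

79.50

The third angle is ∠B = 180° − ∠C − ∠A = 44.70°.
Law of sines: c = a·sin C/sin A ≈ 79.499.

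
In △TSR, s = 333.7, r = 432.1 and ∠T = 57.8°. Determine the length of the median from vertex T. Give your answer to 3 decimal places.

By the law of cosines, t² = s² + r² − 2·s·r·cos T = 1.4439e+05, so t ≈ 379.99.
Median from T: ½√(2·s² + 2·r² − t²) ≈ 336.06.

m_T ≈ 336.058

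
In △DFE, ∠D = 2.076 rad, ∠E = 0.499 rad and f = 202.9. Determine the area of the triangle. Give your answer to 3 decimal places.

The third angle is ∠F = π − ∠E − ∠D = 0.567 rad.
Law of sines: d = f·sin D/sin F ≈ 330.79.
Law of sines: e = f·sin E/sin F ≈ 180.9.
Area = ½·f·d·sin E ≈ 16059.

area ≈ 16059.230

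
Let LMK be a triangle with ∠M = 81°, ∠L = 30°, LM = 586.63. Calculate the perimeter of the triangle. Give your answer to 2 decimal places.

perimeter ≈ 1521.44

The third angle is ∠K = 180° − ∠L − ∠M = 69.00°.
Law of sines: MK = LM·sin L/sin K ≈ 314.18.
Law of sines: KL = LM·sin M/sin K ≈ 620.63.
Semiperimeter s = (314.18+620.63+586.63)/2 = 760.72.
Perimeter = 314.18 + 620.63 + 586.63 = 1521.4.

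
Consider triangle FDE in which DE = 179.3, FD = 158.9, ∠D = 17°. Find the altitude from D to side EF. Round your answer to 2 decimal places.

h_D ≈ 154.52

By the law of cosines, EF² = FD² + DE² − 2·FD·DE·cos D = 2906, so EF ≈ 53.907.
Area = ½·FD·DE·sin D ≈ 4164.9.
The altitude from D has length 2·area/EF ≈ 154.52.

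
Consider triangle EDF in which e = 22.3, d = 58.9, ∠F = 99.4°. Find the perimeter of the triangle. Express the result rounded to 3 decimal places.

By the law of cosines, f² = e² + d² − 2·e·d·cos F = 4395.5, so f ≈ 66.299.
Semiperimeter s = (22.3+58.9+66.299)/2 = 73.749.
Perimeter = 22.3 + 58.9 + 66.299 = 147.5.

147.499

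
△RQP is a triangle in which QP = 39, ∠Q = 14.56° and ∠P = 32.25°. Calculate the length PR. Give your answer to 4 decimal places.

The third angle is ∠R = 180° − ∠Q − ∠P = 133.19°.
Law of sines: PR = QP·sin Q/sin R ≈ 13.447.

13.4474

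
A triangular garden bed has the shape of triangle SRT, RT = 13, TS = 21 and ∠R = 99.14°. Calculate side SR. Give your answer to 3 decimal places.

Law of sines: sin S = RT·sin R/TS ≈ 0.61119.
Since TS ≥ RT, only the acute value applies: ∠S ≈ 37.68°.
Then ∠T = 180° − ∠R − ∠S ≈ 43.18°.
Law of sines gives SR = TS·sin T/sin R ≈ 14.556.

14.556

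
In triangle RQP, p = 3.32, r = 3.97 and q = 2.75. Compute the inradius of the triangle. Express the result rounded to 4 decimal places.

Semiperimeter s = (3.97 + 2.75 + 3.32)/2 = 5.02.
Heron's formula: area = √(5.02·1.05·2.27·1.7) ≈ 4.5101.
Inradius = area/s = 4.5101/5.02 ≈ 0.89842.

0.8984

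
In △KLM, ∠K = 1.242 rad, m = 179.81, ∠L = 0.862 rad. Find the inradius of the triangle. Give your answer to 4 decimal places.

r ≈ 50.3319

The third angle is ∠M = π − ∠K − ∠L = 1.038 rad.
Law of sines: k = m·sin K/sin M ≈ 197.61.
Law of sines: l = m·sin L/sin M ≈ 158.51.
Area = ½·m·k·sin L ≈ 13487.
Semiperimeter s = (197.61+158.51+179.81)/2 = 267.96.
Inradius = area/s = 13487/267.96 ≈ 50.332.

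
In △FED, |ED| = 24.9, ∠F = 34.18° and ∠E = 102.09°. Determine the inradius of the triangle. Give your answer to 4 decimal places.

The third angle is ∠D = 180° − ∠F − ∠E = 43.73°.
Law of sines: |DF| = |ED|·sin E/sin F ≈ 43.339.
Law of sines: |FE| = |ED|·sin D/sin F ≈ 30.638.
Area = ½·|ED|·|DF|·sin D ≈ 372.99.
Semiperimeter s = (24.9+43.339+30.638)/2 = 49.439.
Inradius = area/s = 372.99/49.439 ≈ 7.5444.

r ≈ 7.5444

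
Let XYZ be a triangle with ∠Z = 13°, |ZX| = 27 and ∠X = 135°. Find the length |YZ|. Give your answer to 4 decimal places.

The third angle is ∠Y = 180° − ∠Z − ∠X = 32.00°.
Law of sines: |YZ| = |ZX|·sin X/sin Y ≈ 36.028.

36.0279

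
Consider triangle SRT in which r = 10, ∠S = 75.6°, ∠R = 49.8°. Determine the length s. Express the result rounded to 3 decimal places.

The third angle is ∠T = 180° − ∠S − ∠R = 54.60°.
Law of sines: s = r·sin S/sin R ≈ 12.681.

12.681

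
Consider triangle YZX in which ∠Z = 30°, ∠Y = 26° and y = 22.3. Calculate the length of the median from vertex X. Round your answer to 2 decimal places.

m_X ≈ 11.29

The third angle is ∠X = 180° − ∠Y − ∠Z = 124.00°.
Law of sines: z = y·sin Z/sin Y ≈ 25.435.
Law of sines: x = y·sin X/sin Y ≈ 42.173.
Median from X: ½√(2·y² + 2·z² − x²) ≈ 11.29.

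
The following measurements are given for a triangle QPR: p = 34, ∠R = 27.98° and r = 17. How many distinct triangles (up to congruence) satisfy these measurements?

2

p·sin R = 34·sin(27.98°) ≈ 15.95.
Since p sin R < r < p (15.95 < 17 < 34), two triangles exist.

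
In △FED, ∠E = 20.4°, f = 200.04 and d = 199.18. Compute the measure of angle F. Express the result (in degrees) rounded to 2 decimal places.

80.49

By the law of cosines, e² = d² + f² − 2·d·f·cos E = 4998.6, so e ≈ 70.701.
Law of cosines again: cos F = (e² + d² − f²)/(2·e·d) ≈ 0.16529, so ∠F ≈ 80.49°.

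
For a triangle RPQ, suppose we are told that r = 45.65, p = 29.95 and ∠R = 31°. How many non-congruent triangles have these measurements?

p·sin R = 29.95·sin(31°) ≈ 15.43.
Since r ≥ p, exactly one triangle exists.

1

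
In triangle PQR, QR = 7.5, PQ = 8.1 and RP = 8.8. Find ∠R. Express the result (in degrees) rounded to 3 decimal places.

By the law of cosines, cos R = (QR² + RP² − PQ²) / (2·QR·RP) ≈ 0.51576, so ∠R ≈ 58.95°.

58.952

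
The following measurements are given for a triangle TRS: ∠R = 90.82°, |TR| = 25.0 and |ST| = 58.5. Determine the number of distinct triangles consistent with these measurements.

|TR|·sin R = 25.0·sin(90.82°) ≈ 25.
Since ∠R is not acute, a triangle exists only if |ST| > |TR|; here |ST| > |TR|, so there is exactly one triangle.

1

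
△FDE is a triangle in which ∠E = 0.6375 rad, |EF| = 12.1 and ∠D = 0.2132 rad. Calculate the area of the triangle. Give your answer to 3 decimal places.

The third angle is ∠F = π − ∠D − ∠E = 2.2909 rad.
Law of sines: |DE| = |EF|·sin F/sin D ≈ 42.989.
Law of sines: |FD| = |EF|·sin E/sin D ≈ 34.037.
Area = ½·|EF|·|DE|·sin E ≈ 154.8.

area ≈ 154.800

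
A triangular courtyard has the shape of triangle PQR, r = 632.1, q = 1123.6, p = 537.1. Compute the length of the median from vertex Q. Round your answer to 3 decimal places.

m_Q ≈ 168.506

Median from Q: ½√(2·r² + 2·p² − q²) ≈ 168.51.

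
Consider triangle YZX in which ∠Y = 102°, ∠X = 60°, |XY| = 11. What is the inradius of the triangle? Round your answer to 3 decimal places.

The third angle is ∠Z = 180° − ∠X − ∠Y = 18.00°.
Law of sines: |ZX| = |XY|·sin Y/sin Z ≈ 34.819.
Law of sines: |YZ| = |XY|·sin X/sin Z ≈ 30.828.
Area = ½·|XY|·|ZX|·sin X ≈ 165.85.
Semiperimeter s = (34.819+11+30.828)/2 = 38.323.
Inradius = area/s = 165.85/38.323 ≈ 4.3276.

r ≈ 4.328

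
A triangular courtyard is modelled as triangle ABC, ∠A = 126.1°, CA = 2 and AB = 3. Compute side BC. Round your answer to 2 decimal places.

By the law of cosines, BC² = CA² + AB² − 2·CA·AB·cos A = 20.07, so BC ≈ 4.48.

4.48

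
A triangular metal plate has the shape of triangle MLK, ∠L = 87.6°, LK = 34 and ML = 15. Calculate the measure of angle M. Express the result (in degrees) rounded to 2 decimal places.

∠M ≈ 68.22°

By the law of cosines, KM² = ML² + LK² − 2·ML·LK·cos L = 1338.3, so KM ≈ 36.583.
Law of cosines again: cos M = (KM² + ML² − LK²)/(2·KM·ML) ≈ 0.37111, so ∠M ≈ 68.22°.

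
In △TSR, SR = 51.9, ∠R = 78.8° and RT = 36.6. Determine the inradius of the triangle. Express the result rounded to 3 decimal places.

r ≈ 12.771

By the law of cosines, TS² = SR² + RT² − 2·SR·RT·cos R = 3295.3, so TS ≈ 57.404.
Area = ½·SR·RT·sin R ≈ 931.68.
Semiperimeter s = (51.9+36.6+57.404)/2 = 72.952.
Inradius = area/s = 931.68/72.952 ≈ 12.771.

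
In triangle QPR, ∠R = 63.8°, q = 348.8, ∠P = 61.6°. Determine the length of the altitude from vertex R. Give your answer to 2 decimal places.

The third angle is ∠Q = 180° − ∠P − ∠R = 54.60°.
Law of sines: p = q·sin P/sin Q ≈ 376.41.
Law of sines: r = q·sin R/sin Q ≈ 383.94.
Area = ½·q·p·sin R ≈ 58901.
The altitude from R has length 2·area/r ≈ 306.82.

306.82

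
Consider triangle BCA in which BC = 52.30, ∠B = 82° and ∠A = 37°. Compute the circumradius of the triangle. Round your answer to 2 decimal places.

The third angle is ∠C = 180° − ∠A − ∠B = 61.00°.
Law of sines: CA = BC·sin B/sin A ≈ 86.058.
Law of sines: AB = BC·sin C/sin A ≈ 76.008.
Circumradius = BC/(2 sin A) ≈ 43.452.

R ≈ 43.45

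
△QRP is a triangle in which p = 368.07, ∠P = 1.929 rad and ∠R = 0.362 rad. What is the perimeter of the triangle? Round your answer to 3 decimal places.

The third angle is ∠Q = π − ∠R − ∠P = 0.851 rad.
Law of sines: q = p·sin Q/sin P ≈ 295.42.
Law of sines: r = p·sin R/sin P ≈ 139.18.
Semiperimeter s = (295.42+139.18+368.07)/2 = 401.34.
Perimeter = 295.42 + 139.18 + 368.07 = 802.67.

perimeter ≈ 802.673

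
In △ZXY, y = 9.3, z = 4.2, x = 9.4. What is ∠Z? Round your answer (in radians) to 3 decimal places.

∠Z ≈ 0.453 rad

By the law of cosines, cos Z = (x² + y² − z²) / (2·x·y) ≈ 0.89916, so ∠Z ≈ 0.453 rad.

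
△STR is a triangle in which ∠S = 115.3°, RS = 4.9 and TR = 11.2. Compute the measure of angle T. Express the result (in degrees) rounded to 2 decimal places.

Law of sines: sin T = RS·sin S/TR ≈ 0.39554.
Since TR ≥ RS, only the acute value applies: ∠T ≈ 23.30°.
Then ∠R = 180° − ∠S − ∠T ≈ 41.40°.

∠T ≈ 23.30°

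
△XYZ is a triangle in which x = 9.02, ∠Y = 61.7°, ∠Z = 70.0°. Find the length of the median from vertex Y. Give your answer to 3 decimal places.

The third angle is ∠X = 180° − ∠Y − ∠Z = 48.30°.
Law of sines: y = x·sin Y/sin X ≈ 10.637.
Law of sines: z = x·sin Z/sin X ≈ 11.352.
Median from Y: ½√(2·z² + 2·x² − y²) ≈ 8.7653.

8.765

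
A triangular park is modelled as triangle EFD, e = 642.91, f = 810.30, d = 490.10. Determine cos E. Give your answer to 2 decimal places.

By the law of cosines, cos E = (f² + d² − e²) / (2·f·d) ≈ 0.60868, so ∠E ≈ 52.51°.

0.61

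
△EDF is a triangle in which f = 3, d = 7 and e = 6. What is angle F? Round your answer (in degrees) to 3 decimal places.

∠F ≈ 25.209°

By the law of cosines, cos F = (e² + d² − f²) / (2·e·d) ≈ 0.90476, so ∠F ≈ 25.21°.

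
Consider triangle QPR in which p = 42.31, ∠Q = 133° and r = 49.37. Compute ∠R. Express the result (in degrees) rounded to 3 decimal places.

∠R ≈ 25.418°

By the law of cosines, q² = p² + r² − 2·p·r·cos Q = 7076.7, so q ≈ 84.123.
Law of cosines again: cos R = (q² + p² − r²)/(2·q·p) ≈ 0.90320, so ∠R ≈ 25.42°.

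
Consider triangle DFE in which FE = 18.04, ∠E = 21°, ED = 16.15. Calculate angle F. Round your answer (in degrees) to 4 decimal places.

By the law of cosines, DF² = FE² + ED² − 2·FE·ED·cos E = 42.274, so DF ≈ 6.5019.
Law of cosines again: cos F = (DF² + FE² − ED²)/(2·DF·FE) ≈ 0.45567, so ∠F ≈ 62.89°.

∠F ≈ 62.8922°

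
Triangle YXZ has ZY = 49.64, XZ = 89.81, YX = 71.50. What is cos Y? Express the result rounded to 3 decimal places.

cos Y ≈ -0.069

By the law of cosines, cos Y = (ZY² + YX² − XZ²) / (2·ZY·YX) ≈ -0.06895, so ∠Y ≈ 93.95°.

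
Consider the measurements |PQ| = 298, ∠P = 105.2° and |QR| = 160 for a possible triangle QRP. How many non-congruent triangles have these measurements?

|PQ|·sin P = 298·sin(105.2°) ≈ 287.6.
Since ∠P is not acute, a triangle exists only if |QR| > |PQ|; here |QR| ≤ |PQ|, so there is no triangle.

0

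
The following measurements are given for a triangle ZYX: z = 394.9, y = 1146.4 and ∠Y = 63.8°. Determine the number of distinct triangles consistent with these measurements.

z·sin Y = 394.9·sin(63.8°) ≈ 354.3.
Since y ≥ z, exactly one triangle exists.

1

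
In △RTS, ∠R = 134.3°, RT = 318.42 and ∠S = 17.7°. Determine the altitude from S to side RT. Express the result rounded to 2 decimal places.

The third angle is ∠T = 180° − ∠S − ∠R = 28.00°.
Law of sines: TS = RT·sin R/sin S ≈ 749.56.
Law of sines: SR = RT·sin T/sin S ≈ 491.69.
Area = ½·RT·TS·sin T ≈ 56026.
The altitude from S has length 2·area/RT ≈ 351.9.

351.90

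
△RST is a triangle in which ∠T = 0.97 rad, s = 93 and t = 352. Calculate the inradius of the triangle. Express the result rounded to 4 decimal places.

Law of sines: sin S = s·sin T/t ≈ 0.21794.
Since t ≥ s, only the acute value applies: ∠S ≈ 0.220 rad.
Then ∠R = π − ∠T − ∠S ≈ 1.952 rad.
Law of sines gives r = t·sin R/sin T ≈ 396.11.
Area = ½·t·s·sin R ≈ 15194.
Semiperimeter p = (396.11+93+352)/2 = 420.56.
Inradius = area/p = 15194/420.56 ≈ 36.128.

36.1277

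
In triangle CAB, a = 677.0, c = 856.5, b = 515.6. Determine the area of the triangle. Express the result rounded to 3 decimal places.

area ≈ 174514.711

Semiperimeter s = (856.5 + 677 + 515.6)/2 = 1024.5.
Heron's formula: area = √(1024.5·168.05·347.55·508.95) ≈ 1.7451e+05.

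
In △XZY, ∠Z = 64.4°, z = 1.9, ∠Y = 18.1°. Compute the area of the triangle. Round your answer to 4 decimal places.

The third angle is ∠X = 180° − ∠Z − ∠Y = 97.50°.
Law of sines: x = z·sin X/sin Z ≈ 2.0888.
Law of sines: y = z·sin Y/sin Z ≈ 0.65454.
Area = ½·z·x·sin Y ≈ 0.61649.

0.6165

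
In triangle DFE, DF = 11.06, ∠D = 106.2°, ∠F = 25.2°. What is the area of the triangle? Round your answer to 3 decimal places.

33.338

The third angle is ∠E = 180° − ∠D − ∠F = 48.60°.
Law of sines: FE = DF·sin D/sin E ≈ 14.159.
Law of sines: ED = DF·sin F/sin E ≈ 6.2779.
Area = ½·DF·FE·sin F ≈ 33.338.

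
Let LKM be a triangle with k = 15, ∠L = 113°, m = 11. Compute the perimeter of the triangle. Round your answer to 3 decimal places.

By the law of cosines, l² = k² + m² − 2·k·m·cos L = 474.94, so l ≈ 21.793.
Semiperimeter s = (21.793+15+11)/2 = 23.897.
Perimeter = 21.793 + 15 + 11 = 47.793.

perimeter ≈ 47.793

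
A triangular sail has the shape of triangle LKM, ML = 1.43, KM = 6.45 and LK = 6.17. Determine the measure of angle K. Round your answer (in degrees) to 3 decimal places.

By the law of cosines, cos K = (LK² + KM² − ML²) / (2·LK·KM) ≈ 0.97529, so ∠K ≈ 12.76°.

12.763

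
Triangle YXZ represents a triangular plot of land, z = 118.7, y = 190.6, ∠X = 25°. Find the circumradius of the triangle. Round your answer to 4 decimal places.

114.7610

By the law of cosines, x² = z² + y² − 2·z·y·cos X = 9409, so x ≈ 97.
Area = ½·z·y·sin X ≈ 4780.7.
Circumradius = x/(2 sin X) ≈ 114.76.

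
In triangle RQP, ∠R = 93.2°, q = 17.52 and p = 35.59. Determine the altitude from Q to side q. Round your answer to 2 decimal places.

By the law of cosines, r² = q² + p² − 2·q·p·cos R = 1643.2, so r ≈ 40.537.
Area = ½·q·p·sin R ≈ 311.28.
The altitude from Q has length 2·area/q ≈ 35.535.

35.53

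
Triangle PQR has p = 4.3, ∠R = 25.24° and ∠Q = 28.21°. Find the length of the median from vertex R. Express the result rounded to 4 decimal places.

m_R ≈ 3.3382

The third angle is ∠P = 180° − ∠Q − ∠R = 126.55°.
Law of sines: q = p·sin Q/sin P ≈ 2.5302.
Law of sines: r = p·sin R/sin P ≈ 2.2824.
Median from R: ½√(2·p² + 2·q² − r²) ≈ 3.3382.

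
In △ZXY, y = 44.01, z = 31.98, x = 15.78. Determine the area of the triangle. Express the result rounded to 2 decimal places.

Semiperimeter s = (31.98 + 15.78 + 44.01)/2 = 45.885.
Heron's formula: area = √(45.885·13.905·30.105·1.875) ≈ 189.78.

area ≈ 189.78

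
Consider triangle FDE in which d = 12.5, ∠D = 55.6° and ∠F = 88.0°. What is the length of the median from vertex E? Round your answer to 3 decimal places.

13.135

The third angle is ∠E = 180° − ∠F − ∠D = 36.40°.
Law of sines: f = d·sin F/sin D ≈ 15.14.
Law of sines: e = d·sin E/sin D ≈ 8.99.
Median from E: ½√(2·f² + 2·d² − e²) ≈ 13.135.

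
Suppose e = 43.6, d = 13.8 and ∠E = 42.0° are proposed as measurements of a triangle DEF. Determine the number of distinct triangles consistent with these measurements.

1

d·sin E = 13.8·sin(42.0°) ≈ 9.234.
Since e ≥ d, exactly one triangle exists.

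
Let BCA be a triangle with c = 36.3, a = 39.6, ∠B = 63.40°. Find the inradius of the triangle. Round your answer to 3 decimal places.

By the law of cosines, b² = c² + a² − 2·c·a·cos B = 1598.6, so b ≈ 39.982.
Area = ½·c·a·sin B ≈ 642.66.
Semiperimeter s = (39.982+36.3+39.6)/2 = 57.941.
Inradius = area/s = 642.66/57.941 ≈ 11.092.

r ≈ 11.092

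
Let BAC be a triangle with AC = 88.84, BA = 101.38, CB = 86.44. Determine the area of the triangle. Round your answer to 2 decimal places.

3622.98

Semiperimeter s = (88.84 + 86.44 + 101.38)/2 = 138.33.
Heron's formula: area = √(138.33·49.49·51.89·36.95) ≈ 3623.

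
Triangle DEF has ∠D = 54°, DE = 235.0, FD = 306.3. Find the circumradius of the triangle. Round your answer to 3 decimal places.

R ≈ 156.872

By the law of cosines, EF² = FD² + DE² − 2·FD·DE·cos D = 64427, so EF ≈ 253.82.
Area = ½·FD·DE·sin D ≈ 29117.
Circumradius = EF/(2 sin D) ≈ 156.87.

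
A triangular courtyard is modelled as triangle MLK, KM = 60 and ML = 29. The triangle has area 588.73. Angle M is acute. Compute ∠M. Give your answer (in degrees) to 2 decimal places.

42.59

From area = ½·KM·ML·sin M, we get sin M = 2·area/(KM·ML) ≈ 0.67670.
Taking the acute solution, ∠M ≈ 42.59°.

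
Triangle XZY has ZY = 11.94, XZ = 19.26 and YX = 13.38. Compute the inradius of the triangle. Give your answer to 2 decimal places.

Semiperimeter s = (11.94 + 13.38 + 19.26)/2 = 22.29.
Heron's formula: area = √(22.29·10.35·8.91·3.03) ≈ 78.92.
Inradius = area/s = 78.92/22.29 ≈ 3.5406.

3.54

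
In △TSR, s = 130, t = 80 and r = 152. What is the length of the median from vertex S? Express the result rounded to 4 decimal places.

102.6012

Median from S: ½√(2·r² + 2·t² − s²) ≈ 102.6.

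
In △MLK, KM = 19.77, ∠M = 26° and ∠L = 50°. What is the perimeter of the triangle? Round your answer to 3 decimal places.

56.125

The third angle is ∠K = 180° − ∠M − ∠L = 104.00°.
Law of sines: LK = KM·sin M/sin L ≈ 11.313.
Law of sines: ML = KM·sin K/sin L ≈ 25.041.
Semiperimeter s = (11.313+19.77+25.041)/2 = 28.062.
Perimeter = 11.313 + 19.77 + 25.041 = 56.125.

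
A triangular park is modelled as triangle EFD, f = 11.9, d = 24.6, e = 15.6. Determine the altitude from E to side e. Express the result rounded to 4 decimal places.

9.5814

Semiperimeter s = (15.6 + 11.9 + 24.6)/2 = 26.05.
Heron's formula: area = √(26.05·10.45·14.15·1.45) ≈ 74.735.
The altitude from E has length 2·area/e ≈ 9.5814.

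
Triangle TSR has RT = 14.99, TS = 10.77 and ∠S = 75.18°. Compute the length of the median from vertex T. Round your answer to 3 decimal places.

11.159

Law of sines: sin R = TS·sin S/RT ≈ 0.69458.
Since RT ≥ TS, only the acute value applies: ∠R ≈ 43.99°.
Then ∠T = 180° − ∠S − ∠R ≈ 60.83°.
Law of sines gives SR = RT·sin T/sin S ≈ 13.539.
Median from T: ½√(2·RT² + 2·TS² − SR²) ≈ 11.159.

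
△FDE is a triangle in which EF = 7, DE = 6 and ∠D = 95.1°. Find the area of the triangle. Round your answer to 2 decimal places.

Law of sines: sin F = DE·sin D/EF ≈ 0.85375.
Since EF ≥ DE, only the acute value applies: ∠F ≈ 58.62°.
Then ∠E = 180° − ∠D − ∠F ≈ 26.28°.
Law of sines gives FD = EF·sin E/sin D ≈ 3.1114.
Area = ½·EF·DE·sin E ≈ 9.2973.

9.30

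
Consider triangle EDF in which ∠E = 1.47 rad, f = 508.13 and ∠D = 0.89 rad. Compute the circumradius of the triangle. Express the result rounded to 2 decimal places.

R ≈ 360.68

The third angle is ∠F = π − ∠E − ∠D = 0.782 rad.
Law of sines: e = f·sin E/sin F ≈ 717.69.
Law of sines: d = f·sin D/sin F ≈ 560.54.
Circumradius = f/(2 sin F) ≈ 360.68.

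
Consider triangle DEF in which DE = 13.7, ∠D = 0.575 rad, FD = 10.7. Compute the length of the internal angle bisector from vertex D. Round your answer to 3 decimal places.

11.522

By the law of cosines, EF² = FD² + DE² − 2·FD·DE·cos D = 56.146, so EF ≈ 7.493.
The bisector from D has length 2·FD·DE·cos(∠D/2)/(FD+DE) ≈ 11.522.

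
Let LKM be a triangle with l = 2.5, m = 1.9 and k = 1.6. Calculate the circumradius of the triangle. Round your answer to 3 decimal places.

R ≈ 1.250

By the law of cosines, cos L = (k² + m² − l²) / (2·k·m) ≈ -0.01316, so ∠L ≈ 90.75°.
Circumradius = l/(2 sin L) ≈ 1.2501.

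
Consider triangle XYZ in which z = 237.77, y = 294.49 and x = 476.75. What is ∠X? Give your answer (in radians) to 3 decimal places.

By the law of cosines, cos X = (y² + z² − x²) / (2·y·z) ≈ -0.60005, so ∠X ≈ 2.2144 rad.

2.214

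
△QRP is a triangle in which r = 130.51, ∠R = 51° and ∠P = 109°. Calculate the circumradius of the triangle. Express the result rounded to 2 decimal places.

83.97

The third angle is ∠Q = 180° − ∠R − ∠P = 20.00°.
Law of sines: q = r·sin Q/sin R ≈ 57.437.
Law of sines: p = r·sin P/sin R ≈ 158.79.
Circumradius = r/(2 sin R) ≈ 83.967.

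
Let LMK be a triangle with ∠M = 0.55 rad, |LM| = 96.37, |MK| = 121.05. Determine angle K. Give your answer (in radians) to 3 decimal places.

By the law of cosines, |KL|² = |LM|² + |MK|² − 2·|LM|·|MK|·cos M = 4049.9, so |KL| ≈ 63.639.
Law of cosines again: cos K = (|MK|² + |KL|² − |LM|²)/(2·|MK|·|KL|) ≈ 0.61114, so ∠K ≈ 0.913 rad.

0.913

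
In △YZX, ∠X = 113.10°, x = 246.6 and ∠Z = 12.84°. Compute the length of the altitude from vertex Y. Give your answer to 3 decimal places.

h_Y ≈ 54.802

The third angle is ∠Y = 180° − ∠Z − ∠X = 54.06°.
Law of sines: y = x·sin Y/sin X ≈ 217.06.
Law of sines: z = x·sin Z/sin X ≈ 59.579.
Area = ½·x·y·sin Z ≈ 5947.6.
The altitude from Y has length 2·area/y ≈ 54.802.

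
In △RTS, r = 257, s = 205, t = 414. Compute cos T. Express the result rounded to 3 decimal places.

cos T ≈ -0.601

By the law of cosines, cos T = (s² + r² − t²) / (2·s·r) ≈ -0.60095, so ∠T ≈ 126.94°.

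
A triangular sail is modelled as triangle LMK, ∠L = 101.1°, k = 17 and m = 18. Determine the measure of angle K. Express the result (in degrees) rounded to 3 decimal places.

By the law of cosines, l² = m² + k² − 2·m·k·cos L = 730.82, so l ≈ 27.034.
Law of cosines again: cos K = (l² + m² − k²)/(2·l·m) ≈ 0.78690, so ∠K ≈ 38.10°.

38.103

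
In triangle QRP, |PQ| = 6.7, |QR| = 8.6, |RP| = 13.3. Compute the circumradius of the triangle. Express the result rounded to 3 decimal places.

By the law of cosines, cos Q = (|PQ|² + |QR|² − |RP|²) / (2·|PQ|·|QR|) ≈ -0.50364, so ∠Q ≈ 120.24°.
Circumradius = |RP|/(2 sin Q) ≈ 7.6976.

7.698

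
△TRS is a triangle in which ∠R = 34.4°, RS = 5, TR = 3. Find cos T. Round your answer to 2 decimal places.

cos T ≈ -0.37

By the law of cosines, ST² = TR² + RS² − 2·TR·RS·cos R = 9.2466, so ST ≈ 3.0408.
Law of cosines again: cos T = (ST² + TR² − RS²)/(2·ST·TR) ≈ -0.37015, so ∠T ≈ 111.73°.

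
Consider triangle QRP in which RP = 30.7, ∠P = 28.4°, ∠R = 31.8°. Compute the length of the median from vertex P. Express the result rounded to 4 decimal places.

m_P ≈ 23.9632

The third angle is ∠Q = 180° − ∠R − ∠P = 119.80°.
Law of sines: PQ = RP·sin R/sin Q ≈ 18.643.
Law of sines: QR = RP·sin P/sin Q ≈ 16.827.
Median from P: ½√(2·RP² + 2·PQ² − QR²) ≈ 23.963.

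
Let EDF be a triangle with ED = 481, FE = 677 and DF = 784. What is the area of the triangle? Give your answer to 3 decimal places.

area ≈ 161734.296

Semiperimeter s = (784 + 677 + 481)/2 = 971.
Heron's formula: area = √(971·187·294·490) ≈ 1.6173e+05.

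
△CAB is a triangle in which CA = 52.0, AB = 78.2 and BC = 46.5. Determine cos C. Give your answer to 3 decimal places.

By the law of cosines, cos C = (BC² + CA² − AB²) / (2·BC·CA) ≈ -0.25827, so ∠C ≈ 104.97°.

cos C ≈ -0.258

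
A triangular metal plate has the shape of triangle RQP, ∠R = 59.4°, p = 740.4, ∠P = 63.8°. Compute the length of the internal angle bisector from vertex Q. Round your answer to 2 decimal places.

637.76

The third angle is ∠Q = 180° − ∠P − ∠R = 56.80°.
Law of sines: r = p·sin R/sin P ≈ 710.27.
Law of sines: q = p·sin Q/sin P ≈ 690.48.
The bisector from Q has length 2·p·r·cos(∠Q/2)/(p+r) ≈ 637.76.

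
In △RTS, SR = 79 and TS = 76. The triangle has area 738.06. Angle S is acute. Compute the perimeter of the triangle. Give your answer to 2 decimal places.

From area = ½·TS·SR·sin S, we get sin S = 2·area/(TS·SR) ≈ 0.24586.
Taking the acute solution, ∠S ≈ 14.23°.
Law of cosines then gives RT ≈ 19.431.
Perimeter = 76 + 79 + 19.431 = 174.43.

174.43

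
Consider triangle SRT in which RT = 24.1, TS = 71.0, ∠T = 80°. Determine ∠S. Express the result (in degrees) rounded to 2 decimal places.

By the law of cosines, SR² = RT² + TS² − 2·RT·TS·cos T = 5027.6, so SR ≈ 70.905.
Law of cosines again: cos S = (TS² + SR² − RT²)/(2·TS·SR) ≈ 0.94232, so ∠S ≈ 19.56°.

19.56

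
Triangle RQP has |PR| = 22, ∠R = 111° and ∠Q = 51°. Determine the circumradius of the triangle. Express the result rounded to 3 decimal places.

14.154

The third angle is ∠P = 180° − ∠R − ∠Q = 18.00°.
Law of sines: |QP| = |PR|·sin R/sin Q ≈ 26.428.
Law of sines: |RQ| = |PR|·sin P/sin Q ≈ 8.7479.
Circumradius = |PR|/(2 sin Q) ≈ 14.154.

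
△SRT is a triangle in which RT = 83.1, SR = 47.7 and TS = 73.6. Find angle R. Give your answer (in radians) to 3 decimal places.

By the law of cosines, cos R = (SR² + RT² − TS²) / (2·SR·RT) ≈ 0.47478, so ∠R ≈ 1.0761 rad.

∠R ≈ 1.076 rad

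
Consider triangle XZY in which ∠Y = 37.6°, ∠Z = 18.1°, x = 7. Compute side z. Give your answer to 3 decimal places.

2.633

The third angle is ∠X = 180° − ∠Z − ∠Y = 124.30°.
Law of sines: z = x·sin Z/sin X ≈ 2.6325.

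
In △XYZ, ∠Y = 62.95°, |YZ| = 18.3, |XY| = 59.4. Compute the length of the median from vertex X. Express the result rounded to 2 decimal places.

By the law of cosines, |ZX|² = |XY|² + |YZ|² − 2·|XY|·|YZ|·cos Y = 2874.6, so |ZX| ≈ 53.615.
Median from X: ½√(2·|ZX|² + 2·|XY|² − |YZ|²) ≈ 55.837.

55.84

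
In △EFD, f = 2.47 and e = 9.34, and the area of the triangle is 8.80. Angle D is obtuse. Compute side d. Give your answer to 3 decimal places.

11.098

From area = ½·e·f·sin D, we get sin D = 2·area/(e·f) ≈ 0.76290.
Taking the obtuse solution, ∠D ≈ 130.28°.
Law of cosines then gives d ≈ 11.098.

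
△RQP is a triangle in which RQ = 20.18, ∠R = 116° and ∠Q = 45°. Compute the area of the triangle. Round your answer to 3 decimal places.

area ≈ 397.480

The third angle is ∠P = 180° − ∠R − ∠Q = 19.00°.
Law of sines: QP = RQ·sin R/sin P ≈ 55.711.
Law of sines: PR = RQ·sin Q/sin P ≈ 43.829.
Area = ½·RQ·QP·sin Q ≈ 397.48.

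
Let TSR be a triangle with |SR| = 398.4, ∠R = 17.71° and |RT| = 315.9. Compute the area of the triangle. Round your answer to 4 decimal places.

area ≈ 19142.4362

Area = ½·|SR|·|RT|·sin R ≈ 19142.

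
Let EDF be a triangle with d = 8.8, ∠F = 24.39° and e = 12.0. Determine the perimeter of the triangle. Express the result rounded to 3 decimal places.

perimeter ≈ 26.193

By the law of cosines, f² = e² + d² − 2·e·d·cos F = 29.088, so f ≈ 5.3934.
Semiperimeter s = (12+8.8+5.3934)/2 = 13.097.
Perimeter = 12 + 8.8 + 5.3934 = 26.193.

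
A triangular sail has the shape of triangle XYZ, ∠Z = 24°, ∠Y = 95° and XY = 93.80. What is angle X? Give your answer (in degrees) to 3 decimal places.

The third angle is ∠X = 180° − ∠Y − ∠Z = 61.00°.

∠X ≈ 61.000°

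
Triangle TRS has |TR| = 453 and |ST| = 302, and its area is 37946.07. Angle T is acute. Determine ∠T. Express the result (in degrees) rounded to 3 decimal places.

33.693

From area = ½·|ST|·|TR|·sin T, we get sin T = 2·area/(|ST|·|TR|) ≈ 0.55474.
Taking the acute solution, ∠T ≈ 33.69°.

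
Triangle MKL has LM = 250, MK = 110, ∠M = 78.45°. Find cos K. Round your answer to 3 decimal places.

By the law of cosines, KL² = LM² + MK² − 2·LM·MK·cos M = 63588, so KL ≈ 252.17.
Law of cosines again: cos K = (MK² + KL² − LM²)/(2·MK·KL) ≈ 0.23772, so ∠K ≈ 76.25°.

cos K ≈ 0.238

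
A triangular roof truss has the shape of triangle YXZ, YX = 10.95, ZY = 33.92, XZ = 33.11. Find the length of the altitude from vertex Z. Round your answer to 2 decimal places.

32.97

Semiperimeter s = (33.11 + 33.92 + 10.95)/2 = 38.99.
Heron's formula: area = √(38.99·5.88·5.07·28.04) ≈ 180.53.
The altitude from Z has length 2·area/YX ≈ 32.974.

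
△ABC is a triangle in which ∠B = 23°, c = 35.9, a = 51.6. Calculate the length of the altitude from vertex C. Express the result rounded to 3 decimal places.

20.162

By the law of cosines, b² = c² + a² − 2·c·a·cos B = 541.01, so b ≈ 23.26.
Area = ½·c·a·sin B ≈ 361.9.
The altitude from C has length 2·area/c ≈ 20.162.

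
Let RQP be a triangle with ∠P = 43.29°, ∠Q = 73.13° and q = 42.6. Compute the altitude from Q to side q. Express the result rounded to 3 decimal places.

27.336

The third angle is ∠R = 180° − ∠Q − ∠P = 63.58°.
Law of sines: r = q·sin R/sin Q ≈ 39.866.
Law of sines: p = q·sin P/sin Q ≈ 30.524.
Area = ½·q·r·sin P ≈ 582.26.
The altitude from Q has length 2·area/q ≈ 27.336.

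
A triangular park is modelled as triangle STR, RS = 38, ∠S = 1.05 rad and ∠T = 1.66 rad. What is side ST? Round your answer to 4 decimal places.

The third angle is ∠R = π − ∠S − ∠T = 0.432 rad.
Law of sines: ST = RS·sin R/sin T ≈ 15.96.

15.9595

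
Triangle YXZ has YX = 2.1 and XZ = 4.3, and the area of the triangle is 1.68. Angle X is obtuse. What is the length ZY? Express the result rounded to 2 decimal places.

From area = ½·YX·XZ·sin X, we get sin X = 2·area/(YX·XZ) ≈ 0.37209.
Taking the obtuse solution, ∠X ≈ 158.16°.
Law of cosines then gives ZY ≈ 6.2979.

6.30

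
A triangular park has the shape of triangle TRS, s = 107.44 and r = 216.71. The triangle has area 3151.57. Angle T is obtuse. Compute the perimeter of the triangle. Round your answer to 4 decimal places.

perimeter ≈ 645.6067

From area = ½·r·s·sin T, we get sin T = 2·area/(r·s) ≈ 0.27071.
Taking the obtuse solution, ∠T ≈ 164.29°.
Law of cosines then gives t ≈ 321.46.
Perimeter = 321.46 + 216.71 + 107.44 = 645.61.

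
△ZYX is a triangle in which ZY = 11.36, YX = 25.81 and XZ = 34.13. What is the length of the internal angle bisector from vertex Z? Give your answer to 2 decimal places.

16.21

By the law of cosines, cos Z = (XZ² + ZY² − YX²) / (2·XZ·ZY) ≈ 0.80955, so ∠Z ≈ 35.95°.
The bisector from Z has length 2·XZ·ZY·cos(∠Z/2)/(XZ+ZY) ≈ 16.214.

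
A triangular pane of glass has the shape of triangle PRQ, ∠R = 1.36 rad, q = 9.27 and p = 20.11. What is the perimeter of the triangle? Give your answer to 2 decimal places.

By the law of cosines, r² = q² + p² − 2·q·p·cos R = 412.33, so r ≈ 20.306.
Semiperimeter s = (20.11+20.306+9.27)/2 = 24.843.
Perimeter = 20.11 + 20.306 + 9.27 = 49.686.

49.69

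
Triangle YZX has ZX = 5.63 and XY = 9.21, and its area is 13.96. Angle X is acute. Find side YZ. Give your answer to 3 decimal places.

5.398

From area = ½·ZX·XY·sin X, we get sin X = 2·area/(ZX·XY) ≈ 0.53845.
Taking the acute solution, ∠X ≈ 32.58°.
Law of cosines then gives YZ ≈ 5.3976.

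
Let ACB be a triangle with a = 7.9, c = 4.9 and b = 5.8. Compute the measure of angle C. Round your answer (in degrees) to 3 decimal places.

By the law of cosines, cos C = (b² + a² − c²) / (2·b·a) ≈ 0.78612, so ∠C ≈ 38.18°.

38.176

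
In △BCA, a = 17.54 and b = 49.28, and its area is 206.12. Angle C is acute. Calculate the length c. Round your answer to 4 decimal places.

From area = ½·a·b·sin C, we get sin C = 2·area/(a·b) ≈ 0.47692.
Taking the acute solution, ∠C ≈ 28.48°.
Law of cosines then gives c ≈ 34.881.

34.8813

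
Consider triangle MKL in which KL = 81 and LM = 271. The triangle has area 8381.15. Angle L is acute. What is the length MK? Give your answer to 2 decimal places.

From area = ½·KL·LM·sin L, we get sin L = 2·area/(KL·LM) ≈ 0.76362.
Taking the acute solution, ∠L ≈ 49.78°.
Law of cosines then gives MK ≈ 227.28.

227.28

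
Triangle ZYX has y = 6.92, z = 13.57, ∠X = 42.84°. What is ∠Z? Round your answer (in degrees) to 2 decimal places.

By the law of cosines, x² = z² + y² − 2·z·y·cos X = 94.319, so x ≈ 9.7118.
Law of cosines again: cos Z = (y² + x² − z²)/(2·y·x) ≈ -0.31202, so ∠Z ≈ 108.18°.

∠Z ≈ 108.18°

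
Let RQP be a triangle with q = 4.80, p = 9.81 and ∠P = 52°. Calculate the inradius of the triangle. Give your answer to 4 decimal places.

Law of sines: sin Q = q·sin P/p ≈ 0.38557.
Since p ≥ q, only the acute value applies: ∠Q ≈ 22.68°.
Then ∠R = 180° − ∠P − ∠Q ≈ 105.32°.
Law of sines gives r = p·sin R/sin P ≈ 12.007.
Area = ½·p·q·sin R ≈ 22.707.
Semiperimeter s = (12.007+4.8+9.81)/2 = 13.308.
Inradius = area/s = 22.707/13.308 ≈ 1.7062.

1.7062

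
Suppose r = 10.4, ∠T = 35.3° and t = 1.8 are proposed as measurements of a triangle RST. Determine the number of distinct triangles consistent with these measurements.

0

r·sin T = 10.4·sin(35.3°) ≈ 6.01.
Since t = 1.8 < 6.01 = r sin T, no triangle exists.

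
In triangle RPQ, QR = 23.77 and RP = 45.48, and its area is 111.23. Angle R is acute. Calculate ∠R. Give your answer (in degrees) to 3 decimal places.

From area = ½·QR·RP·sin R, we get sin R = 2·area/(QR·RP) ≈ 0.20578.
Taking the acute solution, ∠R ≈ 11.88°.

11.875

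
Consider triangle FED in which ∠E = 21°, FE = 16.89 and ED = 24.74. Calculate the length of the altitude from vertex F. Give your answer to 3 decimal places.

h_F ≈ 6.053

By the law of cosines, DF² = FE² + ED² − 2·FE·ED·cos E = 117.13, so DF ≈ 10.823.
Area = ½·FE·ED·sin E ≈ 74.874.
The altitude from F has length 2·area/ED ≈ 6.0528.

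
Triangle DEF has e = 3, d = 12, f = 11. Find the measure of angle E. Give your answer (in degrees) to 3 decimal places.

∠E ≈ 14.141°

By the law of cosines, cos E = (f² + d² − e²) / (2·f·d) ≈ 0.96970, so ∠E ≈ 14.14°.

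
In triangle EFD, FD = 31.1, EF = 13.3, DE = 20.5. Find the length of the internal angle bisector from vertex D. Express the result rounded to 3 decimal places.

By the law of cosines, cos D = (FD² + DE² − EF²) / (2·FD·DE) ≈ 0.94939, so ∠D ≈ 0.320 rad.
The bisector from D has length 2·FD·DE·cos(∠D/2)/(FD+DE) ≈ 24.397.

t_D ≈ 24.397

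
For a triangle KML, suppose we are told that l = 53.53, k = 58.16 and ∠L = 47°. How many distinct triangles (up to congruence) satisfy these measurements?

k·sin L = 58.16·sin(47°) ≈ 42.54.
Since k sin L < l < k (42.54 < 53.53 < 58.16), two triangles exist.

2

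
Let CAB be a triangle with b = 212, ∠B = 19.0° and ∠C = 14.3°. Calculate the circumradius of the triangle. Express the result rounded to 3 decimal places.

The third angle is ∠A = 180° − ∠B − ∠C = 146.70°.
Law of sines: c = b·sin C/sin B ≈ 160.84.
Law of sines: a = b·sin A/sin B ≈ 357.51.
Circumradius = b/(2 sin B) ≈ 325.58.

325.585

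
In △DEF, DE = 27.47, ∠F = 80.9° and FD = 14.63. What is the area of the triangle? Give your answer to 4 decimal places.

Law of sines: sin E = FD·sin F/DE ≈ 0.52588.
Since DE ≥ FD, only the acute value applies: ∠E ≈ 31.73°.
Then ∠D = 180° − ∠F − ∠E ≈ 67.37°.
Law of sines gives EF = DE·sin D/sin F ≈ 25.679.
Area = ½·DE·FD·sin D ≈ 185.48.

185.4758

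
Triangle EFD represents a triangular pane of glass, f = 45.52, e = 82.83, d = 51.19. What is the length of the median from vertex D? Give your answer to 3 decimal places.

Median from D: ½√(2·e² + 2·f² − d²) ≈ 61.736.

m_D ≈ 61.736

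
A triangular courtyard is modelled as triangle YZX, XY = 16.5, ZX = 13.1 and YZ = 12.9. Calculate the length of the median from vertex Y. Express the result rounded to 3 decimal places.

Median from Y: ½√(2·XY² + 2·YZ² − ZX²) ≈ 13.283.

13.283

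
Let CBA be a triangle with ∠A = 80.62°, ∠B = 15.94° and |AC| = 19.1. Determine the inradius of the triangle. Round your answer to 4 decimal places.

r ≈ 8.3032

The third angle is ∠C = 180° − ∠B − ∠A = 83.44°.
Law of sines: |BA| = |AC|·sin C/sin B ≈ 69.093.
Law of sines: |CB| = |AC|·sin A/sin B ≈ 68.618.
Area = ½·|AC|·|BA|·sin A ≈ 651.01.
Semiperimeter s = (69.093+19.1+68.618)/2 = 78.405.
Inradius = area/s = 651.01/78.405 ≈ 8.3032.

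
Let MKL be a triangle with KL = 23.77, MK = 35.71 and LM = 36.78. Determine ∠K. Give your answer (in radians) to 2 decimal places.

By the law of cosines, cos K = (MK² + KL² − LM²) / (2·MK·KL) ≈ 0.28713, so ∠K ≈ 1.280 rad.

1.28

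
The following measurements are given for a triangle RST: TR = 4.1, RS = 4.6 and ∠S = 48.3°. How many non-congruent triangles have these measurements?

RS·sin S = 4.6·sin(48.3°) ≈ 3.435.
Since RS sin S < TR < RS (3.435 < 4.1 < 4.6), two triangles exist.

2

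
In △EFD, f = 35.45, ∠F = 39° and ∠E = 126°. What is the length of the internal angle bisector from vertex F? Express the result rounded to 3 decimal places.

t_F ≈ 20.824

The third angle is ∠D = 180° − ∠E − ∠F = 15.00°.
Law of sines: e = f·sin E/sin F ≈ 45.572.
Law of sines: d = f·sin D/sin F ≈ 14.579.
The bisector from F has length 2·d·e·cos(∠F/2)/(d+e) ≈ 20.824.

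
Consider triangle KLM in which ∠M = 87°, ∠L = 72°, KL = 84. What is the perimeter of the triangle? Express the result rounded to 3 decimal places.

194.143

The third angle is ∠K = 180° − ∠L − ∠M = 21.00°.
Law of sines: LM = KL·sin K/sin M ≈ 30.144.
Law of sines: MK = KL·sin L/sin M ≈ 79.998.
Semiperimeter s = (30.144+79.998+84)/2 = 97.071.
Perimeter = 30.144 + 79.998 + 84 = 194.14.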